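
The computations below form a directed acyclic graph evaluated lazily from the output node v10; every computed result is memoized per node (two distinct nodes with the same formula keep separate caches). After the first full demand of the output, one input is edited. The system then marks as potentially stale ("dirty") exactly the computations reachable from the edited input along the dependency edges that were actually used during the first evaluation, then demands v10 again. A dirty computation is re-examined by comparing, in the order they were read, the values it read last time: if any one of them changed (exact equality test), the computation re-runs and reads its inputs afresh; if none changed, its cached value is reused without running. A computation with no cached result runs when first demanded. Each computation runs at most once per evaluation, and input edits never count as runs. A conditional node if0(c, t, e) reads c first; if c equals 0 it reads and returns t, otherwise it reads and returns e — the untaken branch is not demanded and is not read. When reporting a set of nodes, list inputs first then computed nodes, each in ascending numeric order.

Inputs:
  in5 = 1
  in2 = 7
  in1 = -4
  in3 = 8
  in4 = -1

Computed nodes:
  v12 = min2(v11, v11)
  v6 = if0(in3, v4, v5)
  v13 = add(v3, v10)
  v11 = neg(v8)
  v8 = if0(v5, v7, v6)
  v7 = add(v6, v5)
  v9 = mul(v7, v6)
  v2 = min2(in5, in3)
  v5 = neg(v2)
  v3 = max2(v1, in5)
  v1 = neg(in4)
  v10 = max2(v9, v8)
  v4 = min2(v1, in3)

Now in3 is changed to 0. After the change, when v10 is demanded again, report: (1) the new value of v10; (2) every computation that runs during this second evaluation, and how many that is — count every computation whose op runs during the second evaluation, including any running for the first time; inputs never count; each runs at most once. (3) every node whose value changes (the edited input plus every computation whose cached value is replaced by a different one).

Demanding v10 again yields 0.
9 computations run: v1, v2, v4, v5, v6, v7, v8, v9, v10.
The nodes whose values change: in3, v2, v5, v6, v7, v8, v9, v10.
Note the branch switch — v1, v4 had no cache and run now for the first time.

First demand of the output computes:
  v2 = min2(1, 8) = 1
  v5 = neg(1) = -1
  v6 = if0(in3=8 -> else branch v5) = -1
  v7 = add(-1, -1) = -2
  v8 = if0(v5=-1 -> else branch v6) = -1
  v9 = mul(-2, -1) = 2
  v10 = max2(2, -1) = 2

After the edit, cleaning proceeds:
  v1: had never run; runs now, result 1.
  v2: a read changed (in3 8->0) — executes, giving 0.
  v4: had never run; runs now, result 0.
  v5: a read changed (v2 1->0) — executes, giving 0.
  v6: a read changed (in3 8->0; v5 -1->0) — executes, giving 0.
  v7: a read changed (v6 -1->0; v5 -1->0) — executes, giving 0.
  v8: a read changed (v5 -1->0; v6 -1->0) — executes, giving 0.
  v9: a read changed (v7 -2->0; v6 -1->0) — executes, giving 0.
  v10: a read changed (v9 2->0; v8 -1->0) — executes, giving 0.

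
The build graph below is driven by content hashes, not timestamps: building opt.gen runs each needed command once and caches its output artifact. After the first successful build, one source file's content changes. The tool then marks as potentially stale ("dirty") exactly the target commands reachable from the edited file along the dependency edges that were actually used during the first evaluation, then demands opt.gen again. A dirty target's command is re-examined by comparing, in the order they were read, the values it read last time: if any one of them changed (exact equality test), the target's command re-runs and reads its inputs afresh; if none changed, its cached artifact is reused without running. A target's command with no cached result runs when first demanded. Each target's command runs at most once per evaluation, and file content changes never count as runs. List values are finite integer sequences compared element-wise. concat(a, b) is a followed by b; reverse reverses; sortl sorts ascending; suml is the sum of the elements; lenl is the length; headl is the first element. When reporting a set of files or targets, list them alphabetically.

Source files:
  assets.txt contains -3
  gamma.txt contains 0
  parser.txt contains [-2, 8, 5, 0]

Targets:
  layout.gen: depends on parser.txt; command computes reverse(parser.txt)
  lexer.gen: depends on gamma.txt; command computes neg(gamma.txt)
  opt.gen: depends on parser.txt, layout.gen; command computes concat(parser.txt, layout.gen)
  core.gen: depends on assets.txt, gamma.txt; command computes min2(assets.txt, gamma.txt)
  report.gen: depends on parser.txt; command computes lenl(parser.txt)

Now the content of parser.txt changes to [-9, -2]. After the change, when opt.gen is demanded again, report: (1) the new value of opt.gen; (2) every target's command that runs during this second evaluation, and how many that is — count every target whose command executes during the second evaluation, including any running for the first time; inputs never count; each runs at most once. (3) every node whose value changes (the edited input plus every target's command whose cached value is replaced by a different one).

opt.gen now evaluates to [-9, -2, -2, -9].
Run set: layout.gen, opt.gen (2 run).
Changed values: layout.gen, opt.gen, parser.txt.

Initial pass — values computed on the first demand:
  layout.gen = reverse([-2, 8, 5, 0]) = [0, 5, 8, -2]
  opt.gen = concat([-2, 8, 5, 0], [0, 5, 8, -2]) = [-2, 8, 5, 0, 0, 5, 8, -2]

Second demand — change propagation:
  layout.gen: re-runs because parser.txt [-2, 8, 5, 0]->[-9, -2]; new result [-2, -9].
  opt.gen: re-runs because parser.txt [-2, 8, 5, 0]->[-9, -2]; layout.gen [0, 5, 8, -2]->[-2, -9]; new result [-9, -2, -2, -9].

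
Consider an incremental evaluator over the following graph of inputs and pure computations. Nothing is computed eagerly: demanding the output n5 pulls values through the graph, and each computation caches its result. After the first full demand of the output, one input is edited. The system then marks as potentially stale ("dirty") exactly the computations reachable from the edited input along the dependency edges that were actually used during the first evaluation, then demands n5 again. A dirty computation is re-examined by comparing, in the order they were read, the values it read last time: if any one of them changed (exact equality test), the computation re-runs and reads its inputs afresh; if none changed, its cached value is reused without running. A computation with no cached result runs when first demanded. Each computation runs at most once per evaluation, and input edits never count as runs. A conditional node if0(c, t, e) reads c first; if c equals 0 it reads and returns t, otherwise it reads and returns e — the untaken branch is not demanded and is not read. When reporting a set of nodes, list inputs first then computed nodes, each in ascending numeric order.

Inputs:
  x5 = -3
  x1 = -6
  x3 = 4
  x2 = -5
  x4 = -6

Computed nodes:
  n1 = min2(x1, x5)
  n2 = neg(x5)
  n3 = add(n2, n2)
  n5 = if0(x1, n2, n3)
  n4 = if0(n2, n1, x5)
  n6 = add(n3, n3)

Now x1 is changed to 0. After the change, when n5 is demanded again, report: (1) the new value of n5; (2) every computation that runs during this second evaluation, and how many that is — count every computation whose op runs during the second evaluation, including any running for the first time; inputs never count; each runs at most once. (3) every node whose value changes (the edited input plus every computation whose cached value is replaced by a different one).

Initial pass — values computed on the first demand:
  n2 = neg(-3) = 3
  n3 = add(3, 3) = 6
  n5 = if0(x1=-6 -> else branch n3) = 6

Second demand — change propagation:
  n5: re-runs because x1 -6->0; new result 3.

n5 now evaluates to 3.
Run set: n5 (1 run).
Changed values: x1, n5.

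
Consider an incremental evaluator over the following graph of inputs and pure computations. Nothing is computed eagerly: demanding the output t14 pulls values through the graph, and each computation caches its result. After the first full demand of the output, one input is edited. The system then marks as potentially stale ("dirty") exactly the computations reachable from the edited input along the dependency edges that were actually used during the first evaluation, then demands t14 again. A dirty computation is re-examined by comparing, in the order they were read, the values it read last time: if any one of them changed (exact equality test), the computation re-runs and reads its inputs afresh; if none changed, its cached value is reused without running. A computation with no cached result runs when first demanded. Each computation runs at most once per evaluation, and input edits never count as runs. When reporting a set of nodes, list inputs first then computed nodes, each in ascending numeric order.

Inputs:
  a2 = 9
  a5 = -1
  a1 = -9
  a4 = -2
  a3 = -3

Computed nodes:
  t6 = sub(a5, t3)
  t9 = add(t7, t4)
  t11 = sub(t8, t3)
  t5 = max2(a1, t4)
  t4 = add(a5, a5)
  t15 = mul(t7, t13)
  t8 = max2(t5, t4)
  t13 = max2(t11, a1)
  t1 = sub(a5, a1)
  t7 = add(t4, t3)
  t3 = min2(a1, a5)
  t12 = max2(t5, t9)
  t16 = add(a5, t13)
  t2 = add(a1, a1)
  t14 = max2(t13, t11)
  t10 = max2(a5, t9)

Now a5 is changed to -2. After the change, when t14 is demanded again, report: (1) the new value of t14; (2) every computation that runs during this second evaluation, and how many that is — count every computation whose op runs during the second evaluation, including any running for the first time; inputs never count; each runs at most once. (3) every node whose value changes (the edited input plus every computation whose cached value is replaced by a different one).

t14 now evaluates to 5.
Run set: t3, t4, t5, t8, t11, t13, t14 (7 run).
Changed values: a5, t4, t5, t8, t11, t13, t14.

Initial pass — values computed on the first demand:
  t3 = min2(-9, -1) = -9
  t4 = add(-1, -1) = -2
  t5 = max2(-9, -2) = -2
  t8 = max2(-2, -2) = -2
  t11 = sub(-2, -9) = 7
  t13 = max2(7, -9) = 7
  t14 = max2(7, 7) = 7

Second demand — change propagation:
  t3: re-runs because a5 -1->-2; new result -9 (unchanged).
  t4: re-runs because a5 -1->-2; a5 -1->-2; new result -4.
  t5: re-runs because t4 -2->-4; new result -4.
  t8: re-runs because t5 -2->-4; t4 -2->-4; new result -4.
  t11: re-runs because t8 -2->-4; new result 5.
  t13: re-runs because t11 7->5; new result 5.
  t14: re-runs because t13 7->5; t11 7->5; new result 5.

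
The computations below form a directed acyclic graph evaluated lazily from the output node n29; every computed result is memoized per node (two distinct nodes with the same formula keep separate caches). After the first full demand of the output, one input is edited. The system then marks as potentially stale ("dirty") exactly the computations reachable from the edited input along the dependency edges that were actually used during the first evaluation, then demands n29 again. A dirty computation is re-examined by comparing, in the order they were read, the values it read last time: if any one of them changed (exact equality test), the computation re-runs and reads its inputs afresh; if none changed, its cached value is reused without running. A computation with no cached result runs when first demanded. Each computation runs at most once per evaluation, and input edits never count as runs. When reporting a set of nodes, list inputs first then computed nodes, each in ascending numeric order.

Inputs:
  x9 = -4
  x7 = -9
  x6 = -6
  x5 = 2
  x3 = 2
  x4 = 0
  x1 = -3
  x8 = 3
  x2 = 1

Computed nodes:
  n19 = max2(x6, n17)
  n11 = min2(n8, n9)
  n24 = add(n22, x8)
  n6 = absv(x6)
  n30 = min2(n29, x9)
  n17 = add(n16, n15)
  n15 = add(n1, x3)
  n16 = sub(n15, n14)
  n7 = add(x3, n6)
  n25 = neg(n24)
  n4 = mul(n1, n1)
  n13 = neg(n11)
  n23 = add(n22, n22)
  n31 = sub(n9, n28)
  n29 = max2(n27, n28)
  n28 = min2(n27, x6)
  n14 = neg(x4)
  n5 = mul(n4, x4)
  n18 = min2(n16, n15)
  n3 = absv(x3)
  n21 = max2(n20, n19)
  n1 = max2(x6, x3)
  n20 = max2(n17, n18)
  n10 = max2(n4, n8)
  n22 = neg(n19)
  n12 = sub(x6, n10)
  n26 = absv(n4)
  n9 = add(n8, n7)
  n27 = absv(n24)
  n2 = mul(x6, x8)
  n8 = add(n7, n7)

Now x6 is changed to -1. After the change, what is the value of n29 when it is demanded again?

First demand of the output computes:
  n1 = max2(-6, 2) = 2
  n14 = neg(0) = 0
  n15 = add(2, 2) = 4
  n16 = sub(4, 0) = 4
  n17 = add(4, 4) = 8
  n19 = max2(-6, 8) = 8
  n22 = neg(8) = -8
  n24 = add(-8, 3) = -5
  n27 = absv(-5) = 5
  n28 = min2(5, -6) = -6
  n29 = max2(5, -6) = 5

After the edit, cleaning proceeds:
  n1: a read changed (x6 -6->-1) — executes, giving 2 — identical to its old value.
  n15: dirty, but its reads are unchanged (n1 unchanged, x3 unchanged); cached 4 stands.
  n16: dirty, but its reads are unchanged (n15 unchanged, n14 unchanged); cached 4 stands.
  n17: dirty, but its reads are unchanged (n16 unchanged, n15 unchanged); cached 8 stands.
  n19: a read changed (x6 -6->-1) — executes, giving 8 — identical to its old value.
  n22: dirty, but its reads are unchanged (n19 unchanged); cached -8 stands.
  n24: dirty, but its reads are unchanged (n22 unchanged, x8 unchanged); cached -5 stands.
  n27: dirty, but its reads are unchanged (n24 unchanged); cached 5 stands.
  n28: a read changed (x6 -6->-1) — executes, giving -1.
  n29: a read changed (n28 -6->-1) — executes, giving 5 — identical to its old value.

Note where the cutoff bites: n15 is checked, finds nothing changed, and keeps its cache.

Demanding n29 again yields 5.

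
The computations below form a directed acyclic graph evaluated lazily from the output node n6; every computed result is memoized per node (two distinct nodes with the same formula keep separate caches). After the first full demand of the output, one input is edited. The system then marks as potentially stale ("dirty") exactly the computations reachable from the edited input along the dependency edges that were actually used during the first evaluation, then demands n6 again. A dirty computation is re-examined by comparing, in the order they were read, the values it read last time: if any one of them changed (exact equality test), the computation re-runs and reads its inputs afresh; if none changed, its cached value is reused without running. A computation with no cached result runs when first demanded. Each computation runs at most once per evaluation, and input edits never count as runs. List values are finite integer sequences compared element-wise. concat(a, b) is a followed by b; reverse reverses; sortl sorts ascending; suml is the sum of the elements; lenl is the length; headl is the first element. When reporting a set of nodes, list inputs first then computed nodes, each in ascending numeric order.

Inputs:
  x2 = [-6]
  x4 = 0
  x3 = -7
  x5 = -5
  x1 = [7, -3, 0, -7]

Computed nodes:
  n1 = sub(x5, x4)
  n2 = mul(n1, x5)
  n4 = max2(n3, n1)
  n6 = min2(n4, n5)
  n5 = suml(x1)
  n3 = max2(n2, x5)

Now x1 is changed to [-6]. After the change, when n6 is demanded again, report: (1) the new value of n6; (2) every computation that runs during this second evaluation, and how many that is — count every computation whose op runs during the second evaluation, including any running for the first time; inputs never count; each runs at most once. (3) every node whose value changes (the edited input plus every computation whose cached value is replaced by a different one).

First demand of the output computes:
  n1 = sub(-5, 0) = -5
  n2 = mul(-5, -5) = 25
  n3 = max2(25, -5) = 25
  n4 = max2(25, -5) = 25
  n5 = suml([7, -3, 0, -7]) = -3
  n6 = min2(25, -3) = -3

After the edit, cleaning proceeds:
  n5: a read changed (x1 [7, -3, 0, -7]->[-6]) — executes, giving -6.
  n6: a read changed (n5 -3->-6) — executes, giving -6.

Demanding n6 again yields -6.
2 computations run: n5, n6.
The nodes whose values change: x1, n5, n6.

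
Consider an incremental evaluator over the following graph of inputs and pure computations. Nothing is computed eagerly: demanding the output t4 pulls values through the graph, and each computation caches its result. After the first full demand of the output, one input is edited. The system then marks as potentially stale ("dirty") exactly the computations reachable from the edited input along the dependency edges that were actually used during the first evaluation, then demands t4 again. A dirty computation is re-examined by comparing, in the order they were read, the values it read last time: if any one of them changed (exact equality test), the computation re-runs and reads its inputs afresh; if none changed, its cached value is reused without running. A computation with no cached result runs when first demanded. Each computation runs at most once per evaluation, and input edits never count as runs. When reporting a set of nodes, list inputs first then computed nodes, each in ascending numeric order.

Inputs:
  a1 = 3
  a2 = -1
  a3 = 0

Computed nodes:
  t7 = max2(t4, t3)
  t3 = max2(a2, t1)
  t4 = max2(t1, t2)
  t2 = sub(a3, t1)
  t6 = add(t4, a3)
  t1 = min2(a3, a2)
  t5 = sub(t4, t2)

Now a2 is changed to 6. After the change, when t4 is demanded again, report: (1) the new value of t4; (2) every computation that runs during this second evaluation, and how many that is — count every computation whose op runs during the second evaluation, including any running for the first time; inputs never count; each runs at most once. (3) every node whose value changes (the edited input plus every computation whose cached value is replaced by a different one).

t4 now evaluates to 0.
Run set: t1, t2, t4 (3 run).
Changed values: a2, t1, t2, t4.

Initial pass — values computed on the first demand:
  t1 = min2(0, -1) = -1
  t2 = sub(0, -1) = 1
  t4 = max2(-1, 1) = 1

Second demand — change propagation:
  t1: re-runs because a2 -1->6; new result 0.
  t2: re-runs because t1 -1->0; new result 0.
  t4: re-runs because t1 -1->0; t2 1->0; new result 0.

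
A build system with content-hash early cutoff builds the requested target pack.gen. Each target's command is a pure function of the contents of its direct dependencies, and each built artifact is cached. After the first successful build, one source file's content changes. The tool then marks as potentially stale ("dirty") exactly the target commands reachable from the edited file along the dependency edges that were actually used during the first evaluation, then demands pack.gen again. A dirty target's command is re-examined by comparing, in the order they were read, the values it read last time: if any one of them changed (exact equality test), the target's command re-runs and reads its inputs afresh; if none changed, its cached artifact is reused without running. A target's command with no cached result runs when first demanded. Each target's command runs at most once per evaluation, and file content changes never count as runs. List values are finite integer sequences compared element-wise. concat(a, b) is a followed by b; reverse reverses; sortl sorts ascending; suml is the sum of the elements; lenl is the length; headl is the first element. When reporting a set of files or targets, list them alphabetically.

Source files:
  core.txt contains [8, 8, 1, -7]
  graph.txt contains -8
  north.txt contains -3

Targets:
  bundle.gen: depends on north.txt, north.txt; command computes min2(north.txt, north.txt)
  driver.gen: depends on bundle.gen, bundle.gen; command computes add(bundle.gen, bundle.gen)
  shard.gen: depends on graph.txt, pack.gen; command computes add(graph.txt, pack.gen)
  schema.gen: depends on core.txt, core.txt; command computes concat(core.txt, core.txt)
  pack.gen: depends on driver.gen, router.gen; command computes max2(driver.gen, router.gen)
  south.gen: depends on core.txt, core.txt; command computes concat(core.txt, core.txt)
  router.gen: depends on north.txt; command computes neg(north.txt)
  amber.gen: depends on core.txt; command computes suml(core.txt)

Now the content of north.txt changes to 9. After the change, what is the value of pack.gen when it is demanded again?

First evaluation (everything demanded from the output):
  bundle.gen = min2(-3, -3) = -3
  driver.gen = add(-3, -3) = -6
  router.gen = neg(-3) = 3
  pack.gen = max2(-6, 3) = 3

Propagation after the edit:
  bundle.gen: runs — north.txt -3->9; north.txt -3->9; result 9.
  driver.gen: runs — bundle.gen -3->9; bundle.gen -3->9; result 18.
  router.gen: runs — north.txt -3->9; result -9.
  pack.gen: runs — driver.gen -6->18; router.gen 3->-9; result 18.

New value of pack.gen: 18.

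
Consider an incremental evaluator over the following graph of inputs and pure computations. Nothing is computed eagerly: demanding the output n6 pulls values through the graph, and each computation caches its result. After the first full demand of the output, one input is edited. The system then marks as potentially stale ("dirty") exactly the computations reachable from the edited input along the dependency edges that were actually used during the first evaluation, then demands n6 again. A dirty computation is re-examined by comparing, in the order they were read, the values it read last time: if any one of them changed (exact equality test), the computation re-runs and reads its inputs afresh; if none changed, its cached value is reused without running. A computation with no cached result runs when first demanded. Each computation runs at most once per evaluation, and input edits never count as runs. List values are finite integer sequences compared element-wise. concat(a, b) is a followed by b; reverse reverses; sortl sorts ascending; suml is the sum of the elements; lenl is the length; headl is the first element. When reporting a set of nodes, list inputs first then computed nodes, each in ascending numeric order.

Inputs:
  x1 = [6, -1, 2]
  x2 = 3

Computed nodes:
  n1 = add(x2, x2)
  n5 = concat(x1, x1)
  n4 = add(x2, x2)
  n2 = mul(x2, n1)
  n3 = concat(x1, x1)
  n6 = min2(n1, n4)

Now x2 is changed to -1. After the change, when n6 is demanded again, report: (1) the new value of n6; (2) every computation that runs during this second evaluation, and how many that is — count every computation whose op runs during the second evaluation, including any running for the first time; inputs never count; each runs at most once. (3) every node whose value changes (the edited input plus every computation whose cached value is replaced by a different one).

n6 now evaluates to -2.
Run set: n1, n4, n6 (3 run).
Changed values: x2, n1, n4, n6.

Initial pass — values computed on the first demand:
  n1 = add(3, 3) = 6
  n4 = add(3, 3) = 6
  n6 = min2(6, 6) = 6

Second demand — change propagation:
  n1: re-runs because x2 3->-1; x2 3->-1; new result -2.
  n4: re-runs because x2 3->-1; x2 3->-1; new result -2.
  n6: re-runs because n1 6->-2; n4 6->-2; new result -2.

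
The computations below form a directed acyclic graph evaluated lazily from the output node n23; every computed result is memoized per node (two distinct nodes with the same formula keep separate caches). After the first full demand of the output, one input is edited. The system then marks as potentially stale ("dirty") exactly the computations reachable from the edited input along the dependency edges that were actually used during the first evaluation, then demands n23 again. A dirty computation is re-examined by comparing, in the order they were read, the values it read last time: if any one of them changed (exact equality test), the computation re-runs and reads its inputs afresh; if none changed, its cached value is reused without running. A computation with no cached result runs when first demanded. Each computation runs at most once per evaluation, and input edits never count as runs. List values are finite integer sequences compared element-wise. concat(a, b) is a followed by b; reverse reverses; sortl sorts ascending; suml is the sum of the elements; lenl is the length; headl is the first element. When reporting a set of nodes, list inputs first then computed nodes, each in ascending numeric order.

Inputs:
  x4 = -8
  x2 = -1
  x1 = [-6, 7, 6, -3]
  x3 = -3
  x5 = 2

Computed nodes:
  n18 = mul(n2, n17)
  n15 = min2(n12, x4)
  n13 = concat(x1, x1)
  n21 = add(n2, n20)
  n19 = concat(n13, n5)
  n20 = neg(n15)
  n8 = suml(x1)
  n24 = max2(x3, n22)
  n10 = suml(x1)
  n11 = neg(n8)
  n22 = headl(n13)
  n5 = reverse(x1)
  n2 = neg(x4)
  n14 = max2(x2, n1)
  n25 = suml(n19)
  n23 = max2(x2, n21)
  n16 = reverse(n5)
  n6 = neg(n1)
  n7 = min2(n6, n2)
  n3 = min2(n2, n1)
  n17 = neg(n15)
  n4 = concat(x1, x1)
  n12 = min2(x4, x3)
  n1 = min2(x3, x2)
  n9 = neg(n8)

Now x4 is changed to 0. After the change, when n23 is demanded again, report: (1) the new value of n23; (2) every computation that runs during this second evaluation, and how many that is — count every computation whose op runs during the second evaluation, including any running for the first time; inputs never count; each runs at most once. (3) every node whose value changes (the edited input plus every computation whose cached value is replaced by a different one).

Demanding n23 again yields 3.
6 computations run: n2, n12, n15, n20, n21, n23.
The nodes whose values change: x4, n2, n12, n15, n20, n21, n23.

First demand of the output computes:
  n2 = neg(-8) = 8
  n12 = min2(-8, -3) = -8
  n15 = min2(-8, -8) = -8
  n20 = neg(-8) = 8
  n21 = add(8, 8) = 16
  n23 = max2(-1, 16) = 16

After the edit, cleaning proceeds:
  n2: a read changed (x4 -8->0) — executes, giving 0.
  n12: a read changed (x4 -8->0) — executes, giving -3.
  n15: a read changed (n12 -8->-3; x4 -8->0) — executes, giving -3.
  n20: a read changed (n15 -8->-3) — executes, giving 3.
  n21: a read changed (n2 8->0; n20 8->3) — executes, giving 3.
  n23: a read changed (n21 16->3) — executes, giving 3.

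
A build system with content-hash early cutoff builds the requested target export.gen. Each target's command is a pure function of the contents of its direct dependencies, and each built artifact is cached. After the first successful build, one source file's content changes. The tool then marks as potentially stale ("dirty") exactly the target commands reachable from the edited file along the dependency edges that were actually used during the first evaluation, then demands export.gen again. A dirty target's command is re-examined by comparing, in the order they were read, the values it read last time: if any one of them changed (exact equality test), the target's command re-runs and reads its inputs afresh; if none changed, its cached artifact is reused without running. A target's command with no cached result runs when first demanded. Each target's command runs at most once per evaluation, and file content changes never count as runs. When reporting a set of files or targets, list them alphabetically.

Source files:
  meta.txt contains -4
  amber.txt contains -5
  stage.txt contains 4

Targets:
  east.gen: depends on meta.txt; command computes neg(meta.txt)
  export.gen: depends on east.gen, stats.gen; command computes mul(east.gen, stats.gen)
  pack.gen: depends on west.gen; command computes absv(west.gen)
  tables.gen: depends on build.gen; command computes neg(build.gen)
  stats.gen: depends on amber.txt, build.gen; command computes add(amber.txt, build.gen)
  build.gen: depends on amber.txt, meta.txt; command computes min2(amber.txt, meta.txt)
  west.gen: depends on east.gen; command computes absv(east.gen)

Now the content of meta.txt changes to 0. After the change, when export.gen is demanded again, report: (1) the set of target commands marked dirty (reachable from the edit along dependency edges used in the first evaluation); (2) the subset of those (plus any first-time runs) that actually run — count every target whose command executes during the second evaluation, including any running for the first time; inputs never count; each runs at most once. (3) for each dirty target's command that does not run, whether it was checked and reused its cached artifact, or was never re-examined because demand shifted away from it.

Marked dirty: build.gen, east.gen, export.gen, stats.gen.
Target commands that run: build.gen, east.gen, export.gen — 3 in total.
Checked but reused from cache: stats.gen.
Key observation: the cutoff stops propagation at stats.gen — its inputs' values are unchanged, so it reuses its cache.

First evaluation (everything demanded from the output):
  build.gen = min2(-5, -4) = -5
  east.gen = neg(-4) = 4
  stats.gen = add(-5, -5) = -10
  export.gen = mul(4, -10) = -40

Propagation after the edit:
  build.gen: runs — meta.txt -4->0; result -5 (same value as before).
  east.gen: runs — meta.txt -4->0; result 0.
  stats.gen: checked — values it read are unchanged (amber.txt unchanged, build.gen unchanged); reused cached -10 without running.
  export.gen: runs — east.gen 4->0; result 0.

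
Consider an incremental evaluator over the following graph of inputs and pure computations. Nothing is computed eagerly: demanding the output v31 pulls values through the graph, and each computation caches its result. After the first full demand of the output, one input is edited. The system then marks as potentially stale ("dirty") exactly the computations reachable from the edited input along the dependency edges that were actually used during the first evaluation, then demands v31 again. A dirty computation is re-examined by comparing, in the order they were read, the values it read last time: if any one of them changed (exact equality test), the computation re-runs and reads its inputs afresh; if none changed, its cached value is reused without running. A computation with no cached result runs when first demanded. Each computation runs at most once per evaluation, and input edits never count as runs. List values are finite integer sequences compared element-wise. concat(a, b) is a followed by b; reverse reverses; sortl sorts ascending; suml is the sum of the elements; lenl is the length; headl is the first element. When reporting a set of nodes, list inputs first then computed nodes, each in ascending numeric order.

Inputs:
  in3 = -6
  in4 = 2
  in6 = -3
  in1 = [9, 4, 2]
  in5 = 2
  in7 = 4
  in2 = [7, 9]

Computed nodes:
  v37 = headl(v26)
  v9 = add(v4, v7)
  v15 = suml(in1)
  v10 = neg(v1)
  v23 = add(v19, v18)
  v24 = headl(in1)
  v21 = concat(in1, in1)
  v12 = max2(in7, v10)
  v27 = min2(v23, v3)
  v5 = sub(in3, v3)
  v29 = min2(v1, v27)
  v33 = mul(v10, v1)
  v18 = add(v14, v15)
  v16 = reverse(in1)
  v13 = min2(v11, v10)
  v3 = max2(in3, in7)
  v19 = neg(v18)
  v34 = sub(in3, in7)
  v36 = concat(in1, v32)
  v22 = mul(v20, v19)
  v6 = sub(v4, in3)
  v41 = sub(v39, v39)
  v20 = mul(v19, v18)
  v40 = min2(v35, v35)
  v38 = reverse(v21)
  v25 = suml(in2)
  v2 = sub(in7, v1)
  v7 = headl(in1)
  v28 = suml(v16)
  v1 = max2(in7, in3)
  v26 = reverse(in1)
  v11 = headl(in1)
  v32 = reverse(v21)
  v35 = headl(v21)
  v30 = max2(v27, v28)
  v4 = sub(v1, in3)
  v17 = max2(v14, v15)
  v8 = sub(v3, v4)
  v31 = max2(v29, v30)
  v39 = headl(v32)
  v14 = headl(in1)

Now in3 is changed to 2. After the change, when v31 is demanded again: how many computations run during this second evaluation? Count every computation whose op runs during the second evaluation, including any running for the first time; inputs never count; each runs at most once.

Initial pass — values computed on the first demand:
  v1 = max2(4, -6) = 4
  v3 = max2(-6, 4) = 4
  v14 = headl([9, 4, 2]) = 9
  v15 = suml([9, 4, 2]) = 15
  v16 = reverse([9, 4, 2]) = [2, 4, 9]
  v18 = add(9, 15) = 24
  v19 = neg(24) = -24
  v23 = add(-24, 24) = 0
  v27 = min2(0, 4) = 0
  v28 = suml([2, 4, 9]) = 15
  v29 = min2(4, 0) = 0
  v30 = max2(0, 15) = 15
  v31 = max2(0, 15) = 15

Second demand — change propagation:
  v1: re-runs because in3 -6->2; new result 4 (unchanged).
  v3: re-runs because in3 -6->2; new result 4 (unchanged).
  v27: re-examined; everything it read last time is the same (v23 unchanged, v3 unchanged) — cache 0 kept, no run.
  v29: re-examined; everything it read last time is the same (v1 unchanged, v27 unchanged) — cache 0 kept, no run.
  v30: re-examined; everything it read last time is the same (v27 unchanged, v28 unchanged) — cache 15 kept, no run.
  v31: re-examined; everything it read last time is the same (v29 unchanged, v30 unchanged) — cache 15 kept, no run.

The important point: at v27 every value read last time is unchanged, so the dirty flag clears without a run.

Run set: v1, v3 (2 run).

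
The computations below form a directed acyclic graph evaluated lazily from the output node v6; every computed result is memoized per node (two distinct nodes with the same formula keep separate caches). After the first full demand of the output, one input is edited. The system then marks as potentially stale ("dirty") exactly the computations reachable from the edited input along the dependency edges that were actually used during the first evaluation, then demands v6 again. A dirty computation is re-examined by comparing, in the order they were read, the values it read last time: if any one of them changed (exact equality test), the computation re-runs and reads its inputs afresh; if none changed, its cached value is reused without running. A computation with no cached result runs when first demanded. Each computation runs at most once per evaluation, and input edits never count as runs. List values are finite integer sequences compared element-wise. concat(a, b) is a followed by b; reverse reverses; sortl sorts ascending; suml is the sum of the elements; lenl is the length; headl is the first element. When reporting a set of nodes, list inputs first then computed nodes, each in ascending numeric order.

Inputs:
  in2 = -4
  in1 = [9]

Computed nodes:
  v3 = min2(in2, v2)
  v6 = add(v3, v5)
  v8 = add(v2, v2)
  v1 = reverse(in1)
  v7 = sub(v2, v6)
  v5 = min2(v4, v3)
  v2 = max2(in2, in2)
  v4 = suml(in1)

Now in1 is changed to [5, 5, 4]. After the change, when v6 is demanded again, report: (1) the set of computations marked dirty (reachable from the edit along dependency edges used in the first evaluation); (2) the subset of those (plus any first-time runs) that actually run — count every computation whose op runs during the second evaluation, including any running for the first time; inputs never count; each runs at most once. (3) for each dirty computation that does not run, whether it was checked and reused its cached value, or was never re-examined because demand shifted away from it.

The edit dirties: v4, v5, v6.
2 computations run: v4, v5.
Cache hits after checking: v6.
Note the absorption at v5: it re-runs yet its value is the same, leaving the output's value untouched.

First demand of the output computes:
  v2 = max2(-4, -4) = -4
  v3 = min2(-4, -4) = -4
  v4 = suml([9]) = 9
  v5 = min2(9, -4) = -4
  v6 = add(-4, -4) = -8

After the edit, cleaning proceeds:
  v4: a read changed (in1 [9]->[5, 5, 4]) — executes, giving 14.
  v5: a read changed (v4 9->14) — executes, giving -4 — identical to its old value.
  v6: dirty, but its reads are unchanged (v3 unchanged, v5 unchanged); cached -8 stands.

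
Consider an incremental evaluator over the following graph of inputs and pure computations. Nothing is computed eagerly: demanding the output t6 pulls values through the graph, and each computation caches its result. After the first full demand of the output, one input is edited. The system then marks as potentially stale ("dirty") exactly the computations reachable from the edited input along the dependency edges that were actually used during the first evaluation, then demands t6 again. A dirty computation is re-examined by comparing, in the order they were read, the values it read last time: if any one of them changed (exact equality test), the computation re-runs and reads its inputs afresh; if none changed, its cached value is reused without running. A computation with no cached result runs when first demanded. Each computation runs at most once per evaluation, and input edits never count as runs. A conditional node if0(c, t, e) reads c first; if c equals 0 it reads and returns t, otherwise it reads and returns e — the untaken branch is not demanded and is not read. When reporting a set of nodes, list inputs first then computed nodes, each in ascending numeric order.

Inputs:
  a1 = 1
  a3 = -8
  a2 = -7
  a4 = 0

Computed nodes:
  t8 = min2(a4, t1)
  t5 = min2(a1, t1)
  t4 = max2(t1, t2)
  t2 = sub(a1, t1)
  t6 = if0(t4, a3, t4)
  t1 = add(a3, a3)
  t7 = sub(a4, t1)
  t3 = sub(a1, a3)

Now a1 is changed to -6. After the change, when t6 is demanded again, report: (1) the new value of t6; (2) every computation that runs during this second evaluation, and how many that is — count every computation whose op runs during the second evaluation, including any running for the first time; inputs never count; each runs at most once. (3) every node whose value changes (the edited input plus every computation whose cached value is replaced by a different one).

Initial pass — values computed on the first demand:
  t1 = add(-8, -8) = -16
  t2 = sub(1, -16) = 17
  t4 = max2(-16, 17) = 17
  t6 = if0(t4=17 -> else branch t4) = 17

Second demand — change propagation:
  t2: re-runs because a1 1->-6; new result 10.
  t4: re-runs because t2 17->10; new result 10.
  t6: re-runs because t4 17->10; t4 17->10; new result 10.

t6 now evaluates to 10.
Run set: t2, t4, t6 (3 run).
Changed values: a1, t2, t4, t6.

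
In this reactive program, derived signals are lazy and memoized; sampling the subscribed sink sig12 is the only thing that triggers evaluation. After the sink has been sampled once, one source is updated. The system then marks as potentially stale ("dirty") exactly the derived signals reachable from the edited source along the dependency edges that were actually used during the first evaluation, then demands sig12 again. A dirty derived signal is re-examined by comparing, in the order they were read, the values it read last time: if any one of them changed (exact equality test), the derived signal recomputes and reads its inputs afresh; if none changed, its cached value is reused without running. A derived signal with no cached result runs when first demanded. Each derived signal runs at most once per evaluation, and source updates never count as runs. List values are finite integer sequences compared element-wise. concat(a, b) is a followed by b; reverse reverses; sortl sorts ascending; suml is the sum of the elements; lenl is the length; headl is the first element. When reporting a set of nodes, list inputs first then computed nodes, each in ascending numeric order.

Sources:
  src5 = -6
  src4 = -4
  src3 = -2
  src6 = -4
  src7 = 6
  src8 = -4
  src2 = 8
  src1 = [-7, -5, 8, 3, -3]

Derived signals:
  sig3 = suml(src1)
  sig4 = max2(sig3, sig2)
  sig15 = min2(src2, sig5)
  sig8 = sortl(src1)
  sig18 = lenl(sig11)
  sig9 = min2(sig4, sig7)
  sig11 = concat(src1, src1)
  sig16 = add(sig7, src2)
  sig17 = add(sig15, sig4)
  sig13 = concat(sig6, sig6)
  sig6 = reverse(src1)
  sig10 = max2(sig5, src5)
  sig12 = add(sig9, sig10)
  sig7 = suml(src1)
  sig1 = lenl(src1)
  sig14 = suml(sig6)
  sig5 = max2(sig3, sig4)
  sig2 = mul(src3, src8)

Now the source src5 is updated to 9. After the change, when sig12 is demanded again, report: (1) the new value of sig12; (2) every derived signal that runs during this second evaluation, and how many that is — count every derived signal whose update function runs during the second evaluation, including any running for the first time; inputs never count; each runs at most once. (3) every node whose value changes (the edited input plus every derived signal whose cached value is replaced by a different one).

First demand of the output computes:
  sig2 = mul(-2, -4) = 8
  sig3 = suml([-7, -5, 8, 3, -3]) = -4
  sig4 = max2(-4, 8) = 8
  sig5 = max2(-4, 8) = 8
  sig7 = suml([-7, -5, 8, 3, -3]) = -4
  sig9 = min2(8, -4) = -4
  sig10 = max2(8, -6) = 8
  sig12 = add(-4, 8) = 4

After the edit, cleaning proceeds:
  sig10: a read changed (src5 -6->9) — executes, giving 9.
  sig12: a read changed (sig10 8->9) — executes, giving 5.

Demanding sig12 again yields 5.
2 derived signals run: sig10, sig12.
The nodes whose values change: src5, sig10, sig12.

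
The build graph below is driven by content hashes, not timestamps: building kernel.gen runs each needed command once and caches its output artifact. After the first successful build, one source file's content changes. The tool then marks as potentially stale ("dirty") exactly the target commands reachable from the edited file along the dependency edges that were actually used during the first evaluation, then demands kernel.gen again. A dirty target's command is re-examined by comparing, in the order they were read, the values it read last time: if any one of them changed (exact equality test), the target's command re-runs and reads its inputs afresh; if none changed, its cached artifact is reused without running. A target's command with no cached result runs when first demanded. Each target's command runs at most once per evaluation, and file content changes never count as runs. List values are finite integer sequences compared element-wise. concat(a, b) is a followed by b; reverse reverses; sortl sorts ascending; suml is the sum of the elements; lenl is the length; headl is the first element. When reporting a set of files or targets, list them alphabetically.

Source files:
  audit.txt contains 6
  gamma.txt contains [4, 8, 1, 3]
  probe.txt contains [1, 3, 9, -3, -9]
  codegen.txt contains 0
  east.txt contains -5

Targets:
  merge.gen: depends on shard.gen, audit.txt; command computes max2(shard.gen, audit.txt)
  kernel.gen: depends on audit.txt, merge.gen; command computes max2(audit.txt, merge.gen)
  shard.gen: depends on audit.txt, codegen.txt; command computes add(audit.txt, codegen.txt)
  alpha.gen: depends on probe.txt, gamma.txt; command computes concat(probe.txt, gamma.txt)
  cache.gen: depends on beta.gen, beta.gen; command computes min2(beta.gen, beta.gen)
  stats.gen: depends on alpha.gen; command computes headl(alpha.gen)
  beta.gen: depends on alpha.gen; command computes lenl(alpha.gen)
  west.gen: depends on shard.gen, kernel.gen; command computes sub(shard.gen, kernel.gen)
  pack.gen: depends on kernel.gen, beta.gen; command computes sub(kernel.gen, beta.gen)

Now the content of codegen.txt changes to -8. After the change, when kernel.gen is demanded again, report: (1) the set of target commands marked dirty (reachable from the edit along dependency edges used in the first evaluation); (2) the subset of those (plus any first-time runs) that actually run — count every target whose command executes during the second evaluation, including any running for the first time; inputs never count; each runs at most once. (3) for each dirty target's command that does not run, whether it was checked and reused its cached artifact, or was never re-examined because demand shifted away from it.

Dirty set: kernel.gen, merge.gen, shard.gen.
Run set: merge.gen, shard.gen (2 run).
Re-examined without running (cache reused): kernel.gen.
The important point: merge.gen recomputes to an identical value, and the output ends up unchanged.

Initial pass — values computed on the first demand:
  shard.gen = add(6, 0) = 6
  merge.gen = max2(6, 6) = 6
  kernel.gen = max2(6, 6) = 6

Second demand — change propagation:
  shard.gen: re-runs because codegen.txt 0->-8; new result -2.
  merge.gen: re-runs because shard.gen 6->-2; new result 6 (unchanged).
  kernel.gen: re-examined; everything it read last time is the same (audit.txt unchanged, merge.gen unchanged) — cache 6 kept, no run.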